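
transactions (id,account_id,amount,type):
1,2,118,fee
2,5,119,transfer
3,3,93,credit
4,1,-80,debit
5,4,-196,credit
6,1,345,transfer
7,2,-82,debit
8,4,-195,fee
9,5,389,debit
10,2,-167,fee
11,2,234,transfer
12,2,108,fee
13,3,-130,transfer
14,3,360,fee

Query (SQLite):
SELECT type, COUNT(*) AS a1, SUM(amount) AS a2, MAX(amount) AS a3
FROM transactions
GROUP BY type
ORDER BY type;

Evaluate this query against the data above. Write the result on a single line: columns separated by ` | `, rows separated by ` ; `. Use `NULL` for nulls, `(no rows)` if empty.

credit | 2 | -103 | 93 ; debit | 3 | 227 | 389 ; fee | 5 | 224 | 360 ; transfer | 4 | 568 | 345

Group transactions by type.
Per group compute: COUNT(*), SUM(amount), MAX(amount).
  credit: ids {3, 5} → COUNT(*)=2, SUM(amount)=-103, MAX(amount)=93
  debit: ids {4, 7, 9} → COUNT(*)=3, SUM(amount)=227, MAX(amount)=389
  fee: ids {1, 8, 10, 12, 14} → COUNT(*)=5, SUM(amount)=224, MAX(amount)=360
  transfer: ids {2, 6, 11, 13} → COUNT(*)=4, SUM(amount)=568, MAX(amount)=345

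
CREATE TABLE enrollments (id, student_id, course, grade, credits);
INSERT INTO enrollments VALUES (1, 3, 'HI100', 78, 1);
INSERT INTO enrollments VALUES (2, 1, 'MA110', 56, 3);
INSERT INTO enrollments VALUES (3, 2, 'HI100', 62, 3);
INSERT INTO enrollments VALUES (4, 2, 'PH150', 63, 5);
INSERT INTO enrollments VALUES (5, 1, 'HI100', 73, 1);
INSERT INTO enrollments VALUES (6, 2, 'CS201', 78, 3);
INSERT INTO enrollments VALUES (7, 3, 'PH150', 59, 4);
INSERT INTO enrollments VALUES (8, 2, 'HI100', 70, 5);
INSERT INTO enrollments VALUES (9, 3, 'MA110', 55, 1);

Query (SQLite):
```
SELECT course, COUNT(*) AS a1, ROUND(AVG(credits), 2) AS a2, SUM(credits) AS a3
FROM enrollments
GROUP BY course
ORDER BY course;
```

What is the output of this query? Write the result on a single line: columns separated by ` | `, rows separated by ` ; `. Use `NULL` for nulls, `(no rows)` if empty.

Group enrollments by course.
Per group compute: COUNT(*), ROUND(AVG(credits), 2), SUM(credits).
  CS201: ids {6} → COUNT(*)=1, ROUND(AVG(credits), 2)=3, SUM(credits)=3
  HI100: ids {1, 3, 5, 8} → COUNT(*)=4, ROUND(AVG(credits), 2)=2.5, SUM(credits)=10
  MA110: ids {2, 9} → COUNT(*)=2, ROUND(AVG(credits), 2)=2, SUM(credits)=4
  PH150: ids {4, 7} → COUNT(*)=2, ROUND(AVG(credits), 2)=4.5, SUM(credits)=9

CS201 | 1 | 3 | 3 ; HI100 | 4 | 2.5 | 10 ; MA110 | 2 | 2 | 4 ; PH150 | 2 | 4.5 | 9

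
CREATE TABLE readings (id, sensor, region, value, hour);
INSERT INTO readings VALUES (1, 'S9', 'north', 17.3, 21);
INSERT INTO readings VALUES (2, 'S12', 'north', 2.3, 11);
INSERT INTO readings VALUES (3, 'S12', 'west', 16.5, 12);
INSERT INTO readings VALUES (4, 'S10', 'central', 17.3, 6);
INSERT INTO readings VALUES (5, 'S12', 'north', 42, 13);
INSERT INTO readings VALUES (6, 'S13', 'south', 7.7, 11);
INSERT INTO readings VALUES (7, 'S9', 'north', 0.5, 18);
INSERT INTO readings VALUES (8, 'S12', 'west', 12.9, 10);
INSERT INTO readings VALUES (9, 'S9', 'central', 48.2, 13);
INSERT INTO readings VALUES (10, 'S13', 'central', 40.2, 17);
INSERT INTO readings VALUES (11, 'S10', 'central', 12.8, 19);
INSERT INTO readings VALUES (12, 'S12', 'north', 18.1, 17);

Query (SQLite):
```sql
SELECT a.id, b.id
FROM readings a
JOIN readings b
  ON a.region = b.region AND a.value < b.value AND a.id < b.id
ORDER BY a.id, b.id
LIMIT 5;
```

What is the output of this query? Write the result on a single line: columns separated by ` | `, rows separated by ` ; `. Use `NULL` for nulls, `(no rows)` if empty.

1 | 5 ; 1 | 12 ; 2 | 5 ; 2 | 12 ; 4 | 9

Pairs (a,b) with same region, a.value < b.value, a.id < b.id.
region groups: central:{4,9,10,11} north:{1,2,5,7,12} south:{6} west:{3,8}
Ordered by (a.id, b.id); first 5.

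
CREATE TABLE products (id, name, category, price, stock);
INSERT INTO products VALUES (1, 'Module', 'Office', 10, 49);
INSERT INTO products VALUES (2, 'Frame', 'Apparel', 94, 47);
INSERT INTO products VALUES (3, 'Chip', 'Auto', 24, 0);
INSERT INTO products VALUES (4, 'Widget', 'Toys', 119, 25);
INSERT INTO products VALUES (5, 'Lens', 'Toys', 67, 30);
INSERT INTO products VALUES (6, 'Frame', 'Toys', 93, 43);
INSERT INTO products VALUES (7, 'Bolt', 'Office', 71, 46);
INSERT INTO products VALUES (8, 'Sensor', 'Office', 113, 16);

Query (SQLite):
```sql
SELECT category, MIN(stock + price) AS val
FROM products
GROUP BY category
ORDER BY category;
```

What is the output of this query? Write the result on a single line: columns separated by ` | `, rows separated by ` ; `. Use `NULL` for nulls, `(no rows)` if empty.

Apparel | 141 ; Auto | 24 ; Office | 59 ; Toys | 97

For each row compute stock + price.
Group by category; take MIN of the expression per group.
  Apparel: ids {2} → MIN(stock + price)=141
  Auto: ids {3} → MIN(stock + price)=24
  Office: ids {1, 7, 8} → MIN(stock + price)=59
  Toys: ids {4, 5, 6} → MIN(stock + price)=97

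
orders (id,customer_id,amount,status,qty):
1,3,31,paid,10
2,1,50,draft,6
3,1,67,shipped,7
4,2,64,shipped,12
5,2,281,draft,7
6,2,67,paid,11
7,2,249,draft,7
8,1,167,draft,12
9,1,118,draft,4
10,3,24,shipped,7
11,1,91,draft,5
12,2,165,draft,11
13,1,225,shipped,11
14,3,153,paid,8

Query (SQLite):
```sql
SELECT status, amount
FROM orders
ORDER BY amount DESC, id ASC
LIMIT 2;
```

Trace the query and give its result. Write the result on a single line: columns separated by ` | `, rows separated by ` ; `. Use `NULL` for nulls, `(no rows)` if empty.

draft | 281 ; draft | 249

Sort by amount desc, tiebreak id asc: (281, id=5), (249, id=7), (225, id=13), (167, id=8), (165, id=12) …. Take first 2.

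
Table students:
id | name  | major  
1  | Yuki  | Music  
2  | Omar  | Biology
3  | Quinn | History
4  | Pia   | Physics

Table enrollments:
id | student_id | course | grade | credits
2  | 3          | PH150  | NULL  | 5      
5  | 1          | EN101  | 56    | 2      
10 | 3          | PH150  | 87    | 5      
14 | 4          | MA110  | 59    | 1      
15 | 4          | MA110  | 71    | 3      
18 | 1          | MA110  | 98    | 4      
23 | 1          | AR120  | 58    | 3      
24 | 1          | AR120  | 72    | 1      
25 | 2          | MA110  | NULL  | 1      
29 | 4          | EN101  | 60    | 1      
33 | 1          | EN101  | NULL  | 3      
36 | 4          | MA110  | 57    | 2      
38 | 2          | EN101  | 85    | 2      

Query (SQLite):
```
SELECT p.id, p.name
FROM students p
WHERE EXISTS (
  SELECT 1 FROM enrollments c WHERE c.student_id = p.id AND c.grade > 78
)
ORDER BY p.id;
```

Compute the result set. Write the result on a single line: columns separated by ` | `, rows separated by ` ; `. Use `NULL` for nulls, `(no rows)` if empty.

1 | Yuki ; 2 | Omar ; 3 | Quinn

For each students row, check whether any enrollments with matching student_id has grade > 78.
Keep rows where that is true.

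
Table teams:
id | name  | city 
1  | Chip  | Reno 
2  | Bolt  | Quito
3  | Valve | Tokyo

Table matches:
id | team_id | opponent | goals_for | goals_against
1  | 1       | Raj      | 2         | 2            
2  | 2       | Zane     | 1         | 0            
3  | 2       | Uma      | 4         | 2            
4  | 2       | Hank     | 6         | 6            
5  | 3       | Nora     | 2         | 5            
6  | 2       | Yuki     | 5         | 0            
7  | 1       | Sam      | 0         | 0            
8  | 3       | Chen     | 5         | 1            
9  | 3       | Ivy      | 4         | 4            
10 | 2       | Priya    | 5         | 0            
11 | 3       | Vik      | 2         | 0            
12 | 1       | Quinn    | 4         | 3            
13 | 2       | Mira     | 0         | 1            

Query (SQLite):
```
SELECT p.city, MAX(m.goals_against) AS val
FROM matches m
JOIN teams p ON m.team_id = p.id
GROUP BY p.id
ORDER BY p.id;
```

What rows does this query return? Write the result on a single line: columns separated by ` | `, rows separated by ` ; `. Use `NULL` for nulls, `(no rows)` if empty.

Join each matches row to its teams via team_id.
Group joined rows by teams.id; compute MAX(m.goals_against) per group.
  1: ids {1, 7, 12} → MAX(m.goals_against)=3
  2: ids {2, 3, 4, 6, 10, 13} → MAX(m.goals_against)=6
  3: ids {5, 8, 9, 11} → MAX(m.goals_against)=5

Reno | 3 ; Quito | 6 ; Tokyo | 5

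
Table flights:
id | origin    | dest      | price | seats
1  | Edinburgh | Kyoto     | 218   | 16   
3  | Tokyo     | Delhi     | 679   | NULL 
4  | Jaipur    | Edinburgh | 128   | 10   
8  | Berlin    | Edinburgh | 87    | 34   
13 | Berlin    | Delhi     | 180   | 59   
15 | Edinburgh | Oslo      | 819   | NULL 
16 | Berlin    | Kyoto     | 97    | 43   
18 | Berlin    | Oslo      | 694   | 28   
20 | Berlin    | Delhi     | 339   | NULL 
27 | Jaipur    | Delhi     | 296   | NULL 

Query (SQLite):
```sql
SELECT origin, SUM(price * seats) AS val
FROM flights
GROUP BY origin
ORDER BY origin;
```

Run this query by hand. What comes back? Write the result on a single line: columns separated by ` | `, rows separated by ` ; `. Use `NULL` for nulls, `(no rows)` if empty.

Berlin | 37181 ; Edinburgh | 3488 ; Jaipur | 1280 ; Tokyo | NULL

For each row compute price * seats.
Group by origin; take SUM of the expression per group.
  Berlin: ids {8, 13, 16, 18, 20} → SUM(price * seats)=37181
  Edinburgh: ids {1, 15} → SUM(price * seats)=3488
  Jaipur: ids {4, 27} → SUM(price * seats)=1280
  Tokyo: ids {3} → SUM(price * seats)=NULL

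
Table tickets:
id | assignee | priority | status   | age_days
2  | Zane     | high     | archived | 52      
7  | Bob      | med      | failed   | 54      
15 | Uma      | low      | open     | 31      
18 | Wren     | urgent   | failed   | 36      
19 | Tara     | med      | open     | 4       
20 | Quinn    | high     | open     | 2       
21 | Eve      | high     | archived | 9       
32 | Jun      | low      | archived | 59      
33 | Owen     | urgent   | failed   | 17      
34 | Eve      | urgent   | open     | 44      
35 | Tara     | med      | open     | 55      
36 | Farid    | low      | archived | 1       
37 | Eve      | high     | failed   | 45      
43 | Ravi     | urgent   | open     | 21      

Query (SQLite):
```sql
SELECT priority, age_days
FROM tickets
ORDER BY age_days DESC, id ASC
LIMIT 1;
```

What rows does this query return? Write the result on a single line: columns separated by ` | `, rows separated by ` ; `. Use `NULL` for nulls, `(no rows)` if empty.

low | 59

Sort by age_days desc, tiebreak id asc: (59, id=32), (55, id=35), (54, id=7), (52, id=2) …. Take first 1.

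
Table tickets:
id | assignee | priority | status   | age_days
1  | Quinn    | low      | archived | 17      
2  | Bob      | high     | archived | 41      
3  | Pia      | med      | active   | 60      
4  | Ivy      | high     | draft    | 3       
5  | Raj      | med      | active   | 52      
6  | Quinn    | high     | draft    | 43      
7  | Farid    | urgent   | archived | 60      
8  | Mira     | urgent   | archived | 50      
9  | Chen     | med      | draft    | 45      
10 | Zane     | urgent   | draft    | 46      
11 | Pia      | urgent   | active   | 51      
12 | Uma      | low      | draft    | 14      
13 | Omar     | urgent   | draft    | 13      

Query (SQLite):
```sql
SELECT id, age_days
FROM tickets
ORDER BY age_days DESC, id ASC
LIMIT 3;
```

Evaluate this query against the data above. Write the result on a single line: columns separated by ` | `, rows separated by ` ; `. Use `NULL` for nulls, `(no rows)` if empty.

Sort by age_days desc, tiebreak id asc: (60, id=3), (60, id=7), (52, id=5), (51, id=11), (50, id=8), (46, id=10) …. Take first 3.

3 | 60 ; 7 | 60 ; 5 | 52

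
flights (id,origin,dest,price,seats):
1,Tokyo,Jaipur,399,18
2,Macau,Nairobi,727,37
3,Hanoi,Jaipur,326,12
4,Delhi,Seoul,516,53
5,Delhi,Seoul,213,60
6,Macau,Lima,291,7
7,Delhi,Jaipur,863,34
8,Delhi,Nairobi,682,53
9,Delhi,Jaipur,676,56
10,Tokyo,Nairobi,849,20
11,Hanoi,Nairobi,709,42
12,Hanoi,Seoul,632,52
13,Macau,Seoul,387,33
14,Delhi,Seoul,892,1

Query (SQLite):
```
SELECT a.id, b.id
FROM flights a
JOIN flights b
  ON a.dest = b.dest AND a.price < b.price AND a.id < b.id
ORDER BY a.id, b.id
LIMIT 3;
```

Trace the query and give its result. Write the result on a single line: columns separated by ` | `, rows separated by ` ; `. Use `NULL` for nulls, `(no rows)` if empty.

1 | 7 ; 1 | 9 ; 2 | 10

Pairs (a,b) with same dest, a.price < b.price, a.id < b.id.
dest groups: Jaipur:{1,3,7,9} Lima:{6} Nairobi:{2,8,10,11} Seoul:{4,5,12,13,14}
Ordered by (a.id, b.id); first 3.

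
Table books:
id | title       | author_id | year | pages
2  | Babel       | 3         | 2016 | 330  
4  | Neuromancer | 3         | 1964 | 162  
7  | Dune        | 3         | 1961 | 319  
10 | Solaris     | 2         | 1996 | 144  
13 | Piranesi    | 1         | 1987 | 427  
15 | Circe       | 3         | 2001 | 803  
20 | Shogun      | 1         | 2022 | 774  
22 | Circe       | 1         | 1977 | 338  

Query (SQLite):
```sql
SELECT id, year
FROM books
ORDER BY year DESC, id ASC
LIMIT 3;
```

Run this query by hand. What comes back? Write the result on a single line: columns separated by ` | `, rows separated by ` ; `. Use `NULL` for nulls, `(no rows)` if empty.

20 | 2022 ; 2 | 2016 ; 15 | 2001

Sort by year desc, tiebreak id asc: (2022, id=20), (2016, id=2), (2001, id=15), (1996, id=10), (1987, id=13), (1977, id=22) …. Take first 3.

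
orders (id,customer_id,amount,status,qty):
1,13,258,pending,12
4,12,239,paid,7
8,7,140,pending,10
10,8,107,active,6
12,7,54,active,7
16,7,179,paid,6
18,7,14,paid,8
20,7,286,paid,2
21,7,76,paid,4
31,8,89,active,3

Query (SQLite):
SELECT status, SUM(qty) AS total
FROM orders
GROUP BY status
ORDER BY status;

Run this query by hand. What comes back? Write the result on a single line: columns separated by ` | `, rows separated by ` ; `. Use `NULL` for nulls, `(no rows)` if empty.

Partition orders by status; compute SUM(qty) within each group.
  active: ids {10, 12, 31} → SUM(qty)=16
  paid: ids {4, 16, 18, 20, 21} → SUM(qty)=27
  pending: ids {1, 8} → SUM(qty)=22

active | 16 ; paid | 27 ; pending | 22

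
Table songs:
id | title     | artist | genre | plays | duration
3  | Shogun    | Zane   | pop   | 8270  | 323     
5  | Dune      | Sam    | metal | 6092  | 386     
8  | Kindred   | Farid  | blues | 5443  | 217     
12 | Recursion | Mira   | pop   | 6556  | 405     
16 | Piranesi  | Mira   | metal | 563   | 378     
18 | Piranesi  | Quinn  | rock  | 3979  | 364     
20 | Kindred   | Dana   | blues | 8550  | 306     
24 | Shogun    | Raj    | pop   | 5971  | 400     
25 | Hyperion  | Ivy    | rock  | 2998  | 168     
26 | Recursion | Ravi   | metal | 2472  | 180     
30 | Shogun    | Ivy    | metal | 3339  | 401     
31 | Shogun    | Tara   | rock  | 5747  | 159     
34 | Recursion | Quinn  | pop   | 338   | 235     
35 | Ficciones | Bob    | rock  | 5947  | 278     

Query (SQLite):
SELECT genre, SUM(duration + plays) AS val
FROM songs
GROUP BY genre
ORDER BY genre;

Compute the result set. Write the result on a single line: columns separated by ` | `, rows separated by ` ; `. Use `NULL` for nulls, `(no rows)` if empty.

For each row compute duration + plays.
Group by genre; take SUM of the expression per group.
  blues: ids {8, 20} → SUM(duration + plays)=14516
  metal: ids {5, 16, 26, 30} → SUM(duration + plays)=13811
  pop: ids {3, 12, 24, 34} → SUM(duration + plays)=22498
  rock: ids {18, 25, 31, 35} → SUM(duration + plays)=19640

blues | 14516 ; metal | 13811 ; pop | 22498 ; rock | 19640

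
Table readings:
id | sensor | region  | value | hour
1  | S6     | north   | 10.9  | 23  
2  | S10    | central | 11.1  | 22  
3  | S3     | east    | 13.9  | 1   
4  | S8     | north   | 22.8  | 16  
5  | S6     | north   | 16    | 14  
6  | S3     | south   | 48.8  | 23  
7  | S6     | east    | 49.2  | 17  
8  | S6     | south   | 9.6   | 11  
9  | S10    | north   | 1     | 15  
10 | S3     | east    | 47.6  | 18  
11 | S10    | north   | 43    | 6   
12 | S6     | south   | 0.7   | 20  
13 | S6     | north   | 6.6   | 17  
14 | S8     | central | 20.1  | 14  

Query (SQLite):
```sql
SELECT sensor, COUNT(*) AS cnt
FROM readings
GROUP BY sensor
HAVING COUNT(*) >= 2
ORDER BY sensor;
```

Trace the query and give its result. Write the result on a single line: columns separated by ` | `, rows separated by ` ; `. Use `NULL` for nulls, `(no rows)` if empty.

S10 | 3 ; S3 | 3 ; S6 | 6 ; S8 | 2

Partition readings by sensor; compute COUNT(*) within each group.
HAVING: keep groups with count ≥ 2.
  S10: ids {2, 9, 11} → COUNT(*)=3
  S3: ids {3, 6, 10} → COUNT(*)=3
  S6: ids {1, 5, 7, 8, 12, 13} → COUNT(*)=6
  S8: ids {4, 14} → COUNT(*)=2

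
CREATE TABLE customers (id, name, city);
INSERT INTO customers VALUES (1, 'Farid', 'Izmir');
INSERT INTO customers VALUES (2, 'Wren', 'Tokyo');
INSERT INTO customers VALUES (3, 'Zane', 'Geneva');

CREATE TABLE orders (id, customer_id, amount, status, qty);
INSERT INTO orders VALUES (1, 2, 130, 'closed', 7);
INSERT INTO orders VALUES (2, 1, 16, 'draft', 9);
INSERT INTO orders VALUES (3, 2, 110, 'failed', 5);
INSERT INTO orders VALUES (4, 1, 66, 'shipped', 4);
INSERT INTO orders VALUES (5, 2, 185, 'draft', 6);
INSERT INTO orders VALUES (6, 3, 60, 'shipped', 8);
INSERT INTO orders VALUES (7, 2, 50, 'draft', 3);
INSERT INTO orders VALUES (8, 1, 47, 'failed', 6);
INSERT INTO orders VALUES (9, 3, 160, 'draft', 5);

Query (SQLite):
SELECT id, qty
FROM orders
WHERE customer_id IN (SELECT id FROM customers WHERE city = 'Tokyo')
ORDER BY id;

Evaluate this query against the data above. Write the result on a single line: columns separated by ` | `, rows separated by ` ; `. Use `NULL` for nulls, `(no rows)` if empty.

Inner query: customers.id where city = 'Tokyo'.
Outer: keep orders rows whose customer_id is in that set.
Inner query → {2}

1 | 7 ; 3 | 5 ; 5 | 6 ; 7 | 3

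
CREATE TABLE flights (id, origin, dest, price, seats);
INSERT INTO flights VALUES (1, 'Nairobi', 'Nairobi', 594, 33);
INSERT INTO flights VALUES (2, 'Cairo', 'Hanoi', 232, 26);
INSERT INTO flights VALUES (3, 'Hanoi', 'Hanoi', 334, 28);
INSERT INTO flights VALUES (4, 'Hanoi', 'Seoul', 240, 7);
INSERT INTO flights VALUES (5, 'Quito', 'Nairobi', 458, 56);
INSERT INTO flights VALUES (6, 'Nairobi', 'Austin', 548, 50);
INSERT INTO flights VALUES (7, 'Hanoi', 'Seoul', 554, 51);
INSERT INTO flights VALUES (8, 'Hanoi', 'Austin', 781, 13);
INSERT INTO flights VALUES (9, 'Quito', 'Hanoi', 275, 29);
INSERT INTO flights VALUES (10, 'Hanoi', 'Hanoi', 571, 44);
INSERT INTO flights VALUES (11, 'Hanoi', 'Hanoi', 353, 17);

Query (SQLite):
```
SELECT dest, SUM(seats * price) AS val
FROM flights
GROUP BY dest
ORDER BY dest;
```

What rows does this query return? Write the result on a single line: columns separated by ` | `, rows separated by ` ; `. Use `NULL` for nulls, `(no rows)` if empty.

Austin | 37553 ; Hanoi | 54484 ; Nairobi | 45250 ; Seoul | 29934

For each row compute seats * price.
Group by dest; take SUM of the expression per group.
  Austin: ids {6, 8} → SUM(seats * price)=37553
  Hanoi: ids {2, 3, 9, 10, 11} → SUM(seats * price)=54484
  Nairobi: ids {1, 5} → SUM(seats * price)=45250
  Seoul: ids {4, 7} → SUM(seats * price)=29934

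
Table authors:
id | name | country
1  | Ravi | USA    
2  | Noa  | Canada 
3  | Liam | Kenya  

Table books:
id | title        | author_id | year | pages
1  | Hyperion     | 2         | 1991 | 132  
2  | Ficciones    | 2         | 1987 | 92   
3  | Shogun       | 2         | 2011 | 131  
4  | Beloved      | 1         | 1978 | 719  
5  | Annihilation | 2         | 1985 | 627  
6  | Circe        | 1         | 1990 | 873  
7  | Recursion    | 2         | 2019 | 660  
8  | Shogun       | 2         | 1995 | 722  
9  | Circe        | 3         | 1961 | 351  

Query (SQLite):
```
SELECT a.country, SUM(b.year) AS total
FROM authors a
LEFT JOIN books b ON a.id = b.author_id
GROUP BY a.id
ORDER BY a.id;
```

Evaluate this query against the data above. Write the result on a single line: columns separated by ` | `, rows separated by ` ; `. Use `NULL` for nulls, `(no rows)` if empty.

USA | 3968 ; Canada | 11988 ; Kenya | 1961

LEFT JOIN keeps every authors row; unmatched ones get NULL for books columns.
Group by authors.id and compute SUM(b.year). SUM over an all-NULL group is NULL.
  1: ids {4, 6} → SUM(b.year)=3968
  2: ids {1, 2, 3, 5, 7, 8} → SUM(b.year)=11988
  3: ids {9} → SUM(b.year)=1961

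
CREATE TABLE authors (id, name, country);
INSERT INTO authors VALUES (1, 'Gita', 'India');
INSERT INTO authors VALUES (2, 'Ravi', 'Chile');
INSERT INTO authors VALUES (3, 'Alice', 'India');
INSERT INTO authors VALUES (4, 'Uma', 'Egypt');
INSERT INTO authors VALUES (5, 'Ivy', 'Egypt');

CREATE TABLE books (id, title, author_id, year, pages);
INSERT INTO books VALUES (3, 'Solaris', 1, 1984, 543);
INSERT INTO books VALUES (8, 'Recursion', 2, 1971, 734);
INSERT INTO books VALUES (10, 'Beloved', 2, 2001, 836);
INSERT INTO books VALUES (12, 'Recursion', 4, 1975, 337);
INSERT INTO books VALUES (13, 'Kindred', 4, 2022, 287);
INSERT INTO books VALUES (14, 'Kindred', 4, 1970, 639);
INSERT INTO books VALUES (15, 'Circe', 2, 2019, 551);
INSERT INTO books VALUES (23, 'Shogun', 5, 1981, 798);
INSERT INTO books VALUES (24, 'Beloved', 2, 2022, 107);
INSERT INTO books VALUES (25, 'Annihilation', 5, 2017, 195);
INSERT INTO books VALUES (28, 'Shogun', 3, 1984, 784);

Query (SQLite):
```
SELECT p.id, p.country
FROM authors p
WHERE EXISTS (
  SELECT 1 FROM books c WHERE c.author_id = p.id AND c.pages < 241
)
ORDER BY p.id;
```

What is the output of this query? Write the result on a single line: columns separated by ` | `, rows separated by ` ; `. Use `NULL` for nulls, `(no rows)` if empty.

For each authors row, check whether any books with matching author_id has pages < 241.
Keep rows where that is true.

2 | Chile ; 5 | Egypt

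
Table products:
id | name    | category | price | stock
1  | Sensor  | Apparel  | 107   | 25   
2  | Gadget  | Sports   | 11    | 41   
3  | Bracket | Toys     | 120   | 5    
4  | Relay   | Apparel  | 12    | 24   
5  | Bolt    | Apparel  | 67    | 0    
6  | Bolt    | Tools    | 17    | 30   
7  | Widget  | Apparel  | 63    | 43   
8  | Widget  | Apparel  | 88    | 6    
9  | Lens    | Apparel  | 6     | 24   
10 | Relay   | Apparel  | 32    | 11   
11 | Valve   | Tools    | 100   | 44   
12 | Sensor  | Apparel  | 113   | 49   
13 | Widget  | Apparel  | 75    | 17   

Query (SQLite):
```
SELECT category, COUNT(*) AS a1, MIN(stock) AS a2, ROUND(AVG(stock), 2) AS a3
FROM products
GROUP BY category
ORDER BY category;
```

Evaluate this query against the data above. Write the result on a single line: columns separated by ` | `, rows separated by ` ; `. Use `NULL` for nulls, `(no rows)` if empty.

Apparel | 9 | 0 | 22.11 ; Sports | 1 | 41 | 41 ; Tools | 2 | 30 | 37 ; Toys | 1 | 5 | 5

Group products by category.
Per group compute: COUNT(*), MIN(stock), ROUND(AVG(stock), 2).
  Apparel: ids {1, 4, 5, 7, 8, 9, 10, 12, 13} → COUNT(*)=9, MIN(stock)=0, ROUND(AVG(stock), 2)=22.11
  Sports: ids {2} → COUNT(*)=1, MIN(stock)=41, ROUND(AVG(stock), 2)=41
  Tools: ids {6, 11} → COUNT(*)=2, MIN(stock)=30, ROUND(AVG(stock), 2)=37
  Toys: ids {3} → COUNT(*)=1, MIN(stock)=5, ROUND(AVG(stock), 2)=5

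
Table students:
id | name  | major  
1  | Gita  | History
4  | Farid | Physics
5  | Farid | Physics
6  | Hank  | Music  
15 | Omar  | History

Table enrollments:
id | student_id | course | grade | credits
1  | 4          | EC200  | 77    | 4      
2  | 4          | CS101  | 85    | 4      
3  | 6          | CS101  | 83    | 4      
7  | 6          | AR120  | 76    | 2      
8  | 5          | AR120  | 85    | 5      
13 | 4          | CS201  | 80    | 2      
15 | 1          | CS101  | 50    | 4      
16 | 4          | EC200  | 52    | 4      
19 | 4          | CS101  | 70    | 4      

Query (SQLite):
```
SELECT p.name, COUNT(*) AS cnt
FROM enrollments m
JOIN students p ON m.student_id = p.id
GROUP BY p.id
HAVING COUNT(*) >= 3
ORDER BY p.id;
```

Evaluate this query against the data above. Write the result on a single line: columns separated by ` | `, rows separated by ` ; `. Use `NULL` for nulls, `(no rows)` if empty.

Join each enrollments row to its students via student_id.
Group joined rows by students.id; compute COUNT(*) per group.
HAVING: keep groups with count ≥ 3.
  1: ids {15} → COUNT(*)=1
  4: ids {1, 2, 13, 16, 19} → COUNT(*)=5
  5: ids {8} → COUNT(*)=1
  6: ids {3, 7} → COUNT(*)=2

Farid | 5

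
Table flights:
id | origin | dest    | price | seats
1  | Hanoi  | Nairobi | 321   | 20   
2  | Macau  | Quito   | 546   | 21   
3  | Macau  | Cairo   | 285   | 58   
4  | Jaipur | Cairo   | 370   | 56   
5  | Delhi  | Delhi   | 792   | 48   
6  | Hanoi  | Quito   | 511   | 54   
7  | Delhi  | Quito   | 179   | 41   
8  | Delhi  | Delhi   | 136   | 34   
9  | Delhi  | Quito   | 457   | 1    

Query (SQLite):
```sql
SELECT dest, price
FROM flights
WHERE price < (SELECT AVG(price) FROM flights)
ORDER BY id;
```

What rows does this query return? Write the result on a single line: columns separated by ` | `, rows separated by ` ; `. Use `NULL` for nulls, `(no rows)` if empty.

Nairobi | 321 ; Cairo | 285 ; Cairo | 370 ; Quito | 179 ; Delhi | 136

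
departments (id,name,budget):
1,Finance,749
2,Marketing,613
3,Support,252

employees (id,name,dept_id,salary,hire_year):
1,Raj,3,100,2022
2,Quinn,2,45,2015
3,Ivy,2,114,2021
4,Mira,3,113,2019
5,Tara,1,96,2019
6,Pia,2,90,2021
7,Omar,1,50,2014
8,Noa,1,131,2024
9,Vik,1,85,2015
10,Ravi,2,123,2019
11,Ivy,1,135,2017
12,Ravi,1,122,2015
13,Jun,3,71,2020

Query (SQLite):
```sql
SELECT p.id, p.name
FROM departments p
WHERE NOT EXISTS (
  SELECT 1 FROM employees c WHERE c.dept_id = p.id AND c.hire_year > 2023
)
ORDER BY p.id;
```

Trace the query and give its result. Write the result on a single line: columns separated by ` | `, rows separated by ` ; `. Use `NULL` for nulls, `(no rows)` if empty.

2 | Marketing ; 3 | Support

For each departments row, check whether any employees with matching dept_id has hire_year > 2023.
Keep rows where that is false.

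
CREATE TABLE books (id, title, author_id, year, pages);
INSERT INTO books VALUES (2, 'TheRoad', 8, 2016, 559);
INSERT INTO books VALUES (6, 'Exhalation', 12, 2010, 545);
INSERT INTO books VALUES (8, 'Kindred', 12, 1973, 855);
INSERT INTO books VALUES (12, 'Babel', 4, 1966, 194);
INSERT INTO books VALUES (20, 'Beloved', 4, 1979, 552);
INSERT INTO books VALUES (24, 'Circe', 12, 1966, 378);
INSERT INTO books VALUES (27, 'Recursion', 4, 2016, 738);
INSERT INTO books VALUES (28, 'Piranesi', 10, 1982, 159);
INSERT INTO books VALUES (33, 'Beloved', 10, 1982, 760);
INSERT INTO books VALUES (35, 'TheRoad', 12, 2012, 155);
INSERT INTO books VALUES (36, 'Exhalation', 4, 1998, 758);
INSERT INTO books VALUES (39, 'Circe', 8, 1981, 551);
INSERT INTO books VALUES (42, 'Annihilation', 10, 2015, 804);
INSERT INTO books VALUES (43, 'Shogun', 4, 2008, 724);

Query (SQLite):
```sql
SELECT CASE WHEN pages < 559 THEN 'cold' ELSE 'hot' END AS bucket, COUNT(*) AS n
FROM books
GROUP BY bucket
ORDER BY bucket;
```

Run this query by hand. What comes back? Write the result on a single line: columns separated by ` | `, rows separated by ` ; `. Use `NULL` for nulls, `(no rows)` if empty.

cold | 7 ; hot | 7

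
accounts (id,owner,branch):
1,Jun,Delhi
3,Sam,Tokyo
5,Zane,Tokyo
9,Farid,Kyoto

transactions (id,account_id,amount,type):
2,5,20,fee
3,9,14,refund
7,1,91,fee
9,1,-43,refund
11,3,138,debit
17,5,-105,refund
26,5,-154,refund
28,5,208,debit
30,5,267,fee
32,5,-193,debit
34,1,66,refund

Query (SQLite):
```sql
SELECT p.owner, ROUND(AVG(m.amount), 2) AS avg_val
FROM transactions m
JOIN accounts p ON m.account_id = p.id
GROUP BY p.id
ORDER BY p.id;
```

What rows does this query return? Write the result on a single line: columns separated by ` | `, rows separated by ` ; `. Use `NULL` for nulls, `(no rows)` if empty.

Join each transactions row to its accounts via account_id.
Group joined rows by accounts.id; compute ROUND(AVG(m.amount), 2) per group.
  1: ids {7, 9, 34} → ROUND(AVG(m.amount), 2)=38
  3: ids {11} → ROUND(AVG(m.amount), 2)=138
  5: ids {2, 17, 26, 28, 30, 32} → ROUND(AVG(m.amount), 2)=7.17
  9: ids {3} → ROUND(AVG(m.amount), 2)=14

Jun | 38 ; Sam | 138 ; Zane | 7.17 ; Farid | 14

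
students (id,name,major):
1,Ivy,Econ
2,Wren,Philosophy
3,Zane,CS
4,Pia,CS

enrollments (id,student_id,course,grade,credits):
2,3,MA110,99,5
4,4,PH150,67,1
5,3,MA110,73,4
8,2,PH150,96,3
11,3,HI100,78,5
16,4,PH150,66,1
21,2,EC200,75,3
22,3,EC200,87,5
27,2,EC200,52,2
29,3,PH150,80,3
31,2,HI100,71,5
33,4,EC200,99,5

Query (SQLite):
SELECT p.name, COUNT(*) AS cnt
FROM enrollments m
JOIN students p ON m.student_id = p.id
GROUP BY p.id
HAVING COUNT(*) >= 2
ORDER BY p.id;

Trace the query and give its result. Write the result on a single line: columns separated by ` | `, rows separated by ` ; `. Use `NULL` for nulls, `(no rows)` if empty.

Wren | 4 ; Zane | 5 ; Pia | 3

Join each enrollments row to its students via student_id.
Group joined rows by students.id; compute COUNT(*) per group.
HAVING: keep groups with count ≥ 2.
  2: ids {8, 21, 27, 31} → COUNT(*)=4
  3: ids {2, 5, 11, 22, 29} → COUNT(*)=5
  4: ids {4, 16, 33} → COUNT(*)=3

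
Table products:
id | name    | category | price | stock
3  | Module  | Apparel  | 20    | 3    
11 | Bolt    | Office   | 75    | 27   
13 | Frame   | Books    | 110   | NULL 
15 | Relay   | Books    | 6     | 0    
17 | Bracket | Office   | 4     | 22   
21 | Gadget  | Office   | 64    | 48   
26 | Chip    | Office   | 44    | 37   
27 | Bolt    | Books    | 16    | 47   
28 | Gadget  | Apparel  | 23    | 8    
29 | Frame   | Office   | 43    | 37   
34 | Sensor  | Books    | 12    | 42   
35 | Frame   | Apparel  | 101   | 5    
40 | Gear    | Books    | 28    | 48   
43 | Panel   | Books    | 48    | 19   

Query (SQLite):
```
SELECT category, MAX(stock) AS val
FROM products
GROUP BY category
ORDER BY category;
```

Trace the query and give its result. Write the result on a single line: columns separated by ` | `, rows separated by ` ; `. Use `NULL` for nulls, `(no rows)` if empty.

Partition products by category; compute MAX(stock) within each group.
  Apparel: ids {3, 28, 35} → MAX(stock)=8
  Books: ids {13, 15, 27, 34, 40, 43} → MAX(stock)=48
  Office: ids {11, 17, 21, 26, 29} → MAX(stock)=48

Apparel | 8 ; Books | 48 ; Office | 48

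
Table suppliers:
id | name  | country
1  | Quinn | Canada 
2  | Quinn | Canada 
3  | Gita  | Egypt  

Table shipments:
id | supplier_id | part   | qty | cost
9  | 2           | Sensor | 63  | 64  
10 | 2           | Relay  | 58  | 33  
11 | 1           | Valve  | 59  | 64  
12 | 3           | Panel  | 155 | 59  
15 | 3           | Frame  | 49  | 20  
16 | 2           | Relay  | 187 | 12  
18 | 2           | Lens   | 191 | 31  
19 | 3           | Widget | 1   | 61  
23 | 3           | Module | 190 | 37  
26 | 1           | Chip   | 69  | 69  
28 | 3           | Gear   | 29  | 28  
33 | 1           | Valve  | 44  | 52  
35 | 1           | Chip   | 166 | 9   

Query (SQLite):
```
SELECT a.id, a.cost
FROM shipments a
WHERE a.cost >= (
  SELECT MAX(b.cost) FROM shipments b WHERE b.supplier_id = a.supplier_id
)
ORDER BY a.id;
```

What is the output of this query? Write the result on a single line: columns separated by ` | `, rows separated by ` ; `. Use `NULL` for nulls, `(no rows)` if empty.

9 | 64 ; 19 | 61 ; 26 | 69

For each shipments row a, compute MAX(cost) over rows sharing a.supplier_id.
Keep row a if a.cost >= that per-group MAX.
  supplier_id=1: MAX(cost) = 69
  supplier_id=2: MAX(cost) = 64
  supplier_id=3: MAX(cost) = 61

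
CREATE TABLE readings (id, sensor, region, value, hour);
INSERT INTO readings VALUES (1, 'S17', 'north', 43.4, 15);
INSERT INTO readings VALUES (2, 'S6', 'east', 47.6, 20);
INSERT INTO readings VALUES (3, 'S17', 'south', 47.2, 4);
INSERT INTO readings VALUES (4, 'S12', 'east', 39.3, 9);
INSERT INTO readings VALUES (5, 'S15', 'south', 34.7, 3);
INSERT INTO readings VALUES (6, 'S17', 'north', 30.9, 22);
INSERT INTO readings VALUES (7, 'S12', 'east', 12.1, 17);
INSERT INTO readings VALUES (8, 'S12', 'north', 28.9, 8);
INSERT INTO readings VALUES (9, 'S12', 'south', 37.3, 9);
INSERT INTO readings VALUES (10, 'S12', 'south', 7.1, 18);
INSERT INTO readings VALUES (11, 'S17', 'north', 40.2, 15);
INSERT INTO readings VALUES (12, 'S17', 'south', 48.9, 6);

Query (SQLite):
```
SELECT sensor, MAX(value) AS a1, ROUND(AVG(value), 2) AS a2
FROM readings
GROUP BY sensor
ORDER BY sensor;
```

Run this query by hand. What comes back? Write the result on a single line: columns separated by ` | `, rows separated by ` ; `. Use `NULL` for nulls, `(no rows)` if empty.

S12 | 39.3 | 24.94 ; S15 | 34.7 | 34.7 ; S17 | 48.9 | 42.12 ; S6 | 47.6 | 47.6

Group readings by sensor.
Per group compute: MAX(value), ROUND(AVG(value), 2).
  S12: ids {4, 7, 8, 9, 10} → MAX(value)=39.3, ROUND(AVG(value), 2)=24.94
  S15: ids {5} → MAX(value)=34.7, ROUND(AVG(value), 2)=34.7
  S17: ids {1, 3, 6, 11, 12} → MAX(value)=48.9, ROUND(AVG(value), 2)=42.12
  S6: ids {2} → MAX(value)=47.6, ROUND(AVG(value), 2)=47.6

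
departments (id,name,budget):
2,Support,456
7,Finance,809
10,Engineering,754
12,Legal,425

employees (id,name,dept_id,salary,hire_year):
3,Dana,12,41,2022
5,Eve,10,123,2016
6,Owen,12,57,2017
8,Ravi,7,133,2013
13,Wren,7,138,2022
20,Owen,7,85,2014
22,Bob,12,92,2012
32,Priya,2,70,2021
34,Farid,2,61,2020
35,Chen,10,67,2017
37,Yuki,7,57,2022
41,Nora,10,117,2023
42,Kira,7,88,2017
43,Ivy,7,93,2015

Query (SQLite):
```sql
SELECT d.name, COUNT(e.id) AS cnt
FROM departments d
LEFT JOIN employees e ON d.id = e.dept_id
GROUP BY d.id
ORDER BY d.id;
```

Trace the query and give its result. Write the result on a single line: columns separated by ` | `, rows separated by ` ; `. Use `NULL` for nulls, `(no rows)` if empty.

Support | 2 ; Finance | 6 ; Engineering | 3 ; Legal | 3

LEFT JOIN keeps every departments row; unmatched ones get NULL for employees columns.
Group by departments.id and compute COUNT(e.id). COUNT(col) of an all-NULL group is 0.
  2: ids {32, 34} → COUNT(e.id)=2
  7: ids {8, 13, 20, 37, 42, 43} → COUNT(e.id)=6
  10: ids {5, 35, 41} → COUNT(e.id)=3
  12: ids {3, 6, 22} → COUNT(e.id)=3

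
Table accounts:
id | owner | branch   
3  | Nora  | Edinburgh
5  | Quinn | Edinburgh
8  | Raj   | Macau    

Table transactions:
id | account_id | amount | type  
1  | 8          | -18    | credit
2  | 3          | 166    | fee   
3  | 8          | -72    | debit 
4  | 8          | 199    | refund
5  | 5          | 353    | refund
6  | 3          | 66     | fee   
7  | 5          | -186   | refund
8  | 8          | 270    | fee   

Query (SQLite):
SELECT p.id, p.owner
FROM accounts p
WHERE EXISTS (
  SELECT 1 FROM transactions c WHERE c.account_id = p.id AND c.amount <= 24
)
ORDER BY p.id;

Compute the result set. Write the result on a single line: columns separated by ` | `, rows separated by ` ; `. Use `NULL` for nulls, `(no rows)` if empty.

For each accounts row, check whether any transactions with matching account_id has amount <= 24.
Keep rows where that is true.

5 | Quinn ; 8 | Raj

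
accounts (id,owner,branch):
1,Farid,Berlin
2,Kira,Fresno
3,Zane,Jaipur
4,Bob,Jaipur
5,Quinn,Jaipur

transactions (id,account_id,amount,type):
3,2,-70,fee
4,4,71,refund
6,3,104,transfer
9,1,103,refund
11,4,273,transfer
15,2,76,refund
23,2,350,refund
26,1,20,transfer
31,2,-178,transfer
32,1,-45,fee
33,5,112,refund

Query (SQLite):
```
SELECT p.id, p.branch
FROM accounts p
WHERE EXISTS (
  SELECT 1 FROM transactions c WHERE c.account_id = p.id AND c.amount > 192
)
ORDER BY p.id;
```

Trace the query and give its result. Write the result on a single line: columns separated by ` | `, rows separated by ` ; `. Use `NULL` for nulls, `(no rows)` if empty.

For each accounts row, check whether any transactions with matching account_id has amount > 192.
Keep rows where that is true.

2 | Fresno ; 4 | Jaipur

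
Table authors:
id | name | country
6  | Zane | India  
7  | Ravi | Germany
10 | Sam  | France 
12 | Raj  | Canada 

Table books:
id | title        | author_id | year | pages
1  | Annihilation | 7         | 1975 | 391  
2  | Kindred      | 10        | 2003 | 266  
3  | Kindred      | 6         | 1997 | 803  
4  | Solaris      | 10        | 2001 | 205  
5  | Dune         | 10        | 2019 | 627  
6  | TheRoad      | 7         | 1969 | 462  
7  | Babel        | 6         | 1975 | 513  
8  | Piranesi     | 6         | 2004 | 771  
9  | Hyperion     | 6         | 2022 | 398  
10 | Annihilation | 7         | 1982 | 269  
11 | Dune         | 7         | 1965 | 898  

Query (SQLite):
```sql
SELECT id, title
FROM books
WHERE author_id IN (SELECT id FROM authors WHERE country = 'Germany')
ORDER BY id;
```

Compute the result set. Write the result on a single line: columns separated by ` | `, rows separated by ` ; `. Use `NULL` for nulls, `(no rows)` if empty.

1 | Annihilation ; 6 | TheRoad ; 10 | Annihilation ; 11 | Dune

Inner query: authors.id where country = 'Germany'.
Outer: keep books rows whose author_id is in that set.
Inner query → {7}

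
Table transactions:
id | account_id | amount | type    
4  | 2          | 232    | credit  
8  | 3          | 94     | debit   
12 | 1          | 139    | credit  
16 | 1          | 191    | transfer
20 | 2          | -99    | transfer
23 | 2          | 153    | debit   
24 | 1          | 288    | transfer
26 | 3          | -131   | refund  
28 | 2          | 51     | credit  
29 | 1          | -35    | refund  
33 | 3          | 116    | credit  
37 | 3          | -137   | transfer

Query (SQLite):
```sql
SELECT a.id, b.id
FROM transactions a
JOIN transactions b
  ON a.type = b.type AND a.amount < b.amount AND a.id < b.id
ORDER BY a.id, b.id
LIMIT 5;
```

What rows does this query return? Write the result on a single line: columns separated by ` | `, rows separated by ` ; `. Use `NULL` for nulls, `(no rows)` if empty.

8 | 23 ; 16 | 24 ; 20 | 24 ; 26 | 29 ; 28 | 33

Pairs (a,b) with same type, a.amount < b.amount, a.id < b.id.
type groups: credit:{4,12,28,33} debit:{8,23} refund:{26,29} transfer:{16,20,24,37}
Ordered by (a.id, b.id); first 5.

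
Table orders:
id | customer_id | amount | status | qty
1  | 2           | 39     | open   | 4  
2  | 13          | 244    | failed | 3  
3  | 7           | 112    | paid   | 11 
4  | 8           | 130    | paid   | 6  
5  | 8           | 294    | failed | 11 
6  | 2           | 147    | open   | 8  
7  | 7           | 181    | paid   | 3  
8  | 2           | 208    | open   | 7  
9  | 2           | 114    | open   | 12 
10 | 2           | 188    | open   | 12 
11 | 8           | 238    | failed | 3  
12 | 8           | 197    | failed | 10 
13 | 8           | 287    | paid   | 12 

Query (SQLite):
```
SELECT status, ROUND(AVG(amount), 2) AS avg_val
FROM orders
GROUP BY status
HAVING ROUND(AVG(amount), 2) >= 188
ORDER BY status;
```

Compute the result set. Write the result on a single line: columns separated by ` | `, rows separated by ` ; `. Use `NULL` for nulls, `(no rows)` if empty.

failed | 243.25

Partition orders by status; compute ROUND(AVG(amount), 2) within each group.
HAVING: keep groups where ROUND(AVG(amount), 2) >= 188.
  failed: ids {2, 5, 11, 12} → ROUND(AVG(amount), 2)=243.25
  open: ids {1, 6, 8, 9, 10} → ROUND(AVG(amount), 2)=139.2
  paid: ids {3, 4, 7, 13} → ROUND(AVG(amount), 2)=177.5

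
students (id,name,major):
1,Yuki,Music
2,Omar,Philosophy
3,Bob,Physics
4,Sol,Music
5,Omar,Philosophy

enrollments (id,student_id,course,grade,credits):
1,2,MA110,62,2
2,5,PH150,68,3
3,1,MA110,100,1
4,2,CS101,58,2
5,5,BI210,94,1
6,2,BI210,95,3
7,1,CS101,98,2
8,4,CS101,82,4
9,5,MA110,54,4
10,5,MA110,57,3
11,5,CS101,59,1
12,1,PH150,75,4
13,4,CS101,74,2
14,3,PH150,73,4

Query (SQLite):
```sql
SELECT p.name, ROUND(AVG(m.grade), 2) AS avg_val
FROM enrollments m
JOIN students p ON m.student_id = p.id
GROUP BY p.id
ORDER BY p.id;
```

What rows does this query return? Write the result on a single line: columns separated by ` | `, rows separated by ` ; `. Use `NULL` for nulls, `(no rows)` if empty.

Join each enrollments row to its students via student_id.
Group joined rows by students.id; compute ROUND(AVG(m.grade), 2) per group.
  1: ids {3, 7, 12} → ROUND(AVG(m.grade), 2)=91
  2: ids {1, 4, 6} → ROUND(AVG(m.grade), 2)=71.67
  3: ids {14} → ROUND(AVG(m.grade), 2)=73
  4: ids {8, 13} → ROUND(AVG(m.grade), 2)=78
  5: ids {2, 5, 9, 10, 11} → ROUND(AVG(m.grade), 2)=66.4

Yuki | 91 ; Omar | 71.67 ; Bob | 73 ; Sol | 78 ; Omar | 66.4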